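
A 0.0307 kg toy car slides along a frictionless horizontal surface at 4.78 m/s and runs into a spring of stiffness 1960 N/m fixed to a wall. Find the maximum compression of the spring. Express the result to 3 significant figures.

At max compression the car is momentarily at rest: ½mv² = ½kx²
x = v√(m/k) = 4.78 × √(0.0307/1960) = 0.01892 m

x = 0.0189 m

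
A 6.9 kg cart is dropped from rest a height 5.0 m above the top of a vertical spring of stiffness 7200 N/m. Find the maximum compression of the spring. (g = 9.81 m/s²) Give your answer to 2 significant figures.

Take the reference level at the top of the uncompressed spring. At max compression the cart has fallen H + x and is momentarily at rest:
mg(H + x) = ½kx²
½(7200)x² − (6.9)(9.81)x − (6.9)(9.81)(5.0) = 0
3600x² − 67.69x − 338.4 = 0
x = [67.69 + √(4582 + 4.8736e+06)]/(2 × 3600) = 0.3162 m

x = 0.32 m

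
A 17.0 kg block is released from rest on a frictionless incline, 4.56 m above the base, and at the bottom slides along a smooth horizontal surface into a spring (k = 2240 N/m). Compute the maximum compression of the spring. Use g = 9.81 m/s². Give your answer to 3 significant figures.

x = 0.824 m

Energy conservation (no friction) from release to max compression: mgh = ½kx²
x = √(2mgh/k) = √(2 × 17.0 × 9.81 × 4.56 / 2240) = 0.8240 m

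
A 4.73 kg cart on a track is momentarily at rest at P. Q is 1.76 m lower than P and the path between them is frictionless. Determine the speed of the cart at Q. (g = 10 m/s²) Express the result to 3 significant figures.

Energy conservation between the two points: mgh = ½mv²
v = √(2gh) = √(2 × 10 × 1.76) = √35.200 = 5.933 m/s

v = 5.93 m/s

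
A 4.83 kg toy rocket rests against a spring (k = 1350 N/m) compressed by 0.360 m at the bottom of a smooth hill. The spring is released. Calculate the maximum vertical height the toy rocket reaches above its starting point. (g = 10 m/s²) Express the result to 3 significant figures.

All spring PE becomes gravitational PE at the highest point: ½kx² = mgh
h = kx²/(2mg) = (1350)(0.360)²/(2 × 4.83 × 10) = 1.811 m

h = 1.81 m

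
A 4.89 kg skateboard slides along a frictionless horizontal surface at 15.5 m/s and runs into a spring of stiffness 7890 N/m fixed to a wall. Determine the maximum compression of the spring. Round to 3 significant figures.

x = 0.386 m

All KE is stored as spring PE at maximum compression: ½mv² = ½kx²
x = v√(m/k) = 15.5 × √(4.89/7890) = 0.3859 m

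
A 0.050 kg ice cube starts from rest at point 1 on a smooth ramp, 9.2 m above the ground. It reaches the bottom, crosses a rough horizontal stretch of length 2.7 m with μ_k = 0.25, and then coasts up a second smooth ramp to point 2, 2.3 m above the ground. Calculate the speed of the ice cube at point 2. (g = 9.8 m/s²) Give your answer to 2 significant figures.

Energy at 1: mgh₁ = (0.050)(9.8)(9.2) = 4.5080 J
Friction loss: W_f = μ_k mg d = 0.3308 J
At 2: ½mv² + mgh₂ = mgh₁ − W_f
½mv² = 4.5080 − 0.3308 − 1.1270 = 3.0503 J
v = √(2 × 3.0503/0.050) = 11.05 m/s

v = 11 m/s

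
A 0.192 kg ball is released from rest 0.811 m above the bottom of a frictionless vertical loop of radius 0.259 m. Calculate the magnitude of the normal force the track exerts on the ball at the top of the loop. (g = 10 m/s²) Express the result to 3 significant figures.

N = 2.42 N

Energy from release to top (height 2r): mgh = ½mv_top² + mg(2r)
v_top² = 2g(h − 2r) = 2(10)(0.811 − 0.5180) = 5.8600 m²/s²
At the top, both N and weight point toward the centre: N + mg = mv_top²/r
N = m(v_top²/r − g) = 0.192(5.8600/0.259 − 10) = 2.424 N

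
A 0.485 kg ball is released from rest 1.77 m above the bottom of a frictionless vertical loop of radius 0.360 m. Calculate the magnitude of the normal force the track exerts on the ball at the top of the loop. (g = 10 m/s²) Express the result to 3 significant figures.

N = 23.4 N

Energy from release to top (height 2r): mgh = ½mv_top² + mg(2r)
v_top² = 2g(h − 2r) = 2(10)(1.77 − 0.7200) = 21.000 m²/s²
At the top, both N and weight point toward the centre: N + mg = mv_top²/r
N = m(v_top²/r − g) = 0.485(21.000/0.360 − 10) = 23.44 N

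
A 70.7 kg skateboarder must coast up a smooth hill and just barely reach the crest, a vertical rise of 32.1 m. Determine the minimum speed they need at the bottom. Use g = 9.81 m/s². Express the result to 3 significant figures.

v = 25.1 m/s

At the top they are momentarily at rest, so all KE converts to PE: ½mv² = mgh
v = √(2gh) = √(2 × 9.81 × 32.1) = 25.10 m/s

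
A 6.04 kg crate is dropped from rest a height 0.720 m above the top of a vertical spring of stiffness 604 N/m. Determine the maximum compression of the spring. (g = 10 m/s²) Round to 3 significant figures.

x = 0.492 m

Let x be the compression. The total drop is H + x, and the crate is instantaneously at rest at max compression, so energy conservation gives:
mg(H + x) = ½kx²
½(604)x² − (6.04)(10)x − (6.04)(10)(0.720) = 0
302.0x² − 60.40x − 43.49 = 0
x = [60.40 + √(3648 + 52534)]/(2 × 302.0) = 0.4924 m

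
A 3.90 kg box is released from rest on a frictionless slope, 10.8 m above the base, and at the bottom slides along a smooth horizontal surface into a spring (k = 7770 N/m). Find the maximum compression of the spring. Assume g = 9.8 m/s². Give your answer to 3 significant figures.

x = 0.326 m

Gravitational PE at the top equals spring PE at max compression: mgh = ½kx²
x = √(2mgh/k) = √(2 × 3.90 × 9.8 × 10.8 / 7770) = 0.3260 m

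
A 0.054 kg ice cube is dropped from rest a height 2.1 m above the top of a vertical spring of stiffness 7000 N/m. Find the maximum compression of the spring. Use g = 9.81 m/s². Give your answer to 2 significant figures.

x = 0.018 m

Let x be the compression. The total drop is H + x, and the cube is instantaneously at rest at max compression, so energy conservation gives:
mg(H + x) = ½kx²
½(7000)x² − (0.054)(9.81)x − (0.054)(9.81)(2.1) = 0
3500x² − 0.5297x − 1.112 = 0
x = [0.5297 + √(0.2806 + 15574)]/(2 × 3500) = 0.01790 m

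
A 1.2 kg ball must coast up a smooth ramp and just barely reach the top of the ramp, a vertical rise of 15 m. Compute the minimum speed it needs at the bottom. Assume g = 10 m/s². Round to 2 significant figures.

v = 17 m/s

At the top it is momentarily at rest, so all KE converts to PE: ½mv² = mgh
v = √(2gh) = √(2 × 10 × 15) = 17.32 m/s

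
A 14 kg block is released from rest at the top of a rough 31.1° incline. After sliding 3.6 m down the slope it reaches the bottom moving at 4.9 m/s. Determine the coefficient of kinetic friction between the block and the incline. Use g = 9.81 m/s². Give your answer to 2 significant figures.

μ_k = 0.21

mgh = ½mv² + μ_k (mg cosθ) L, with h = L sinθ
mgL sinθ = 255.39 J; ½mv² = 168.07 J
W_f = 255.39 − 168.07 = 87.32 J
μ_k = W_f/(mg cosθ · L) = 87.32/(117.6 × 3.6) = 0.2062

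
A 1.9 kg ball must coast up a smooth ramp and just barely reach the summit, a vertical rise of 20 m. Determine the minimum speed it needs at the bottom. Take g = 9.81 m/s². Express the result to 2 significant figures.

At the top it is momentarily at rest, so all KE converts to PE: ½mv² = mgh
v = √(2gh) = √(2 × 9.81 × 20) = 19.81 m/s

v = 20 m/s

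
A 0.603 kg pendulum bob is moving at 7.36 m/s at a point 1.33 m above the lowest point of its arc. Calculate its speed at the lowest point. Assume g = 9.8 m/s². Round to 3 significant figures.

v = 8.96 m/s

Energy conservation between the two points: ½mv₀² + mgh = ½mv²
v² = v₀² + 2gh = (7.36)² + 2(9.8)(1.33) = 80.238
v = √80.238 = 8.958 m/s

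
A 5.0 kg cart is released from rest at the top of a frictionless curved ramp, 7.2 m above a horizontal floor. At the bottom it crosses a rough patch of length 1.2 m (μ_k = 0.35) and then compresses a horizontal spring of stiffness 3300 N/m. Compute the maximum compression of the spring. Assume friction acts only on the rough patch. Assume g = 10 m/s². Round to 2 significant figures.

Initial energy: E₁ = mgh = (5.0)(10)(7.2) = 360.00 J
Friction removes W_f = μ_k mg d = (0.35)(5.0)(10)(1.2) = 21.00 J
Energy reaching the spring: E = 360.00 − 21.00 = 339.00 J
At max compression ½kx² = E ⇒ x = √(2E/k) = √(2 × 339.00/3300) = 0.4533 m

x = 0.45 m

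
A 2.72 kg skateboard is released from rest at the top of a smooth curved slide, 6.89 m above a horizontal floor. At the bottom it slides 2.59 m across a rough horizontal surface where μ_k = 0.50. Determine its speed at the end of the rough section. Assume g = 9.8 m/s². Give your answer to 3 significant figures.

Energy bookkeeping (friction removes W_f = μ_k N d):
mgh = ½mv² + μ_k m g d
W_f = μ_k mg d = (0.50)(2.72)(9.8)(2.59) = 34.52 J
½mv² = mgh − W_f = 183.66 − 34.52 = 149.14 J
v = √(2 × 149.14/2.72) = 10.47 m/s

v = 10.5 m/s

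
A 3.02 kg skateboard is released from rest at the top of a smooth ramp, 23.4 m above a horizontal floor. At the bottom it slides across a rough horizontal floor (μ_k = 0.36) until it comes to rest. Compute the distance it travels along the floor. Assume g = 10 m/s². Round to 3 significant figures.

Energy at the top = energy at the end + work done against friction:
At rest all PE has been dissipated by friction: mgh = μ_k m g d
d = h/μ_k = 23.4/0.36 = 65.00 m

d = 65.0 m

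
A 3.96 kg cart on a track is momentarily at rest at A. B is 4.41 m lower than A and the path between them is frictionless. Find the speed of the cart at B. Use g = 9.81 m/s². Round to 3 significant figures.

v = 9.30 m/s

Mechanical energy is conserved (no friction): mgh = ½mv²
The mass cancels from both sides.
v = √(2gh) = √(2 × 9.81 × 4.41) = √86.524 = 9.302 m/s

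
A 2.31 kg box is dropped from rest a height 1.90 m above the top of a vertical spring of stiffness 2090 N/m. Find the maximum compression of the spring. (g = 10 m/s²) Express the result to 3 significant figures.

Take the reference level at the top of the uncompressed spring. At max compression the box has fallen H + x and is momentarily at rest:
mg(H + x) = ½kx²
½(2090)x² − (2.31)(10)x − (2.31)(10)(1.90) = 0
1045x² − 23.10x − 43.89 = 0
x = [23.10 + √(533.6 + 183460)]/(2 × 1045) = 0.2163 m

x = 0.216 m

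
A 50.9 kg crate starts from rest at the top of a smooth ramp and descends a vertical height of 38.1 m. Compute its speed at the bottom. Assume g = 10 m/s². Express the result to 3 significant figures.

v = 27.6 m/s

Mechanical energy is conserved (no friction): mgh = ½mv²
v = √(2gh) = √(2 × 10 × 38.1) = √762.00 = 27.60 m/s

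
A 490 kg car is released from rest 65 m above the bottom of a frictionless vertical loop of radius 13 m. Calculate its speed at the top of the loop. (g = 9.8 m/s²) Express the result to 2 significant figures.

v = 28 m/s

Energy conservation: mgh = ½mv_top² + mg(2r)
v_top² = 2g(h − 2r) = 2(9.8)(65 − 26.00) = 764.4
v_top = 27.65 m/s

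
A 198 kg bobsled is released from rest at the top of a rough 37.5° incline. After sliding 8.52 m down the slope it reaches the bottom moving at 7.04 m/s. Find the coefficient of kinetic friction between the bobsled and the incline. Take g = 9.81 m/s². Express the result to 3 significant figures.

Energy balance down the incline: mg L sinθ − ½mv² = μ_k (mg cosθ) L
mgL sinθ = 10074 J; ½mv² = 4906.6 J
W_f = 10074 − 4906.6 = 5168 J
μ_k = W_f/(mg cosθ · L) = 5168/(1541 × 8.52) = 0.3936

μ_k = 0.394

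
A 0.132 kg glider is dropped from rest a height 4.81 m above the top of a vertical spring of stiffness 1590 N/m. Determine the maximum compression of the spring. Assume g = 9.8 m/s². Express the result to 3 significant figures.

x = 0.0893 m

Measuring PE from the top of the relaxed spring, at max compression the glider has dropped H + x with zero KE, so:
mg(H + x) = ½kx²
½(1590)x² − (0.132)(9.8)x − (0.132)(9.8)(4.81) = 0
795.0x² − 1.294x − 6.222 = 0
x = [1.294 + √(1.673 + 19787)]/(2 × 795.0) = 0.08929 m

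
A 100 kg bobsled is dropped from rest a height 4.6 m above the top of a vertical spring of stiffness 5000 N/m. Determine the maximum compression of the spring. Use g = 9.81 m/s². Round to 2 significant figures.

Measuring PE from the top of the relaxed spring, at max compression the bobsled has dropped H + x with zero KE, so:
mg(H + x) = ½kx²
½(5000)x² − (100)(9.81)x − (100)(9.81)(4.6) = 0
2500x² − 981.0x − 4513 = 0
x = [981.0 + √(962361 + 4.5126e+07)]/(2 × 2500) = 1.554 m

x = 1.6 m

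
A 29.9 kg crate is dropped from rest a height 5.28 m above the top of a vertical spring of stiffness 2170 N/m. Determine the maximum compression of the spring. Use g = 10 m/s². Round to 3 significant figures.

x = 1.35 m

Take the reference level at the top of the uncompressed spring. At max compression the crate has fallen H + x and is momentarily at rest:
mg(H + x) = ½kx²
½(2170)x² − (29.9)(10)x − (29.9)(10)(5.28) = 0
1085x² − 299.0x − 1579 = 0
x = [299.0 + √(89401 + 6.8516e+06)]/(2 × 1085) = 1.352 m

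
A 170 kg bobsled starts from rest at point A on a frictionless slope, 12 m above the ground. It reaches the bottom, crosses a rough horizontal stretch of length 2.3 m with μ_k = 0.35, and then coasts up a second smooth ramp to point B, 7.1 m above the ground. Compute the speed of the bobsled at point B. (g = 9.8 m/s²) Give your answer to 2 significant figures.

Energy at A: mgh₁ = (170)(9.8)(12) = 19992 J
Friction loss: W_f = μ_k mg d = 1341 J
At B: ½mv² + mgh₂ = mgh₁ − W_f
½mv² = 19992 − 1341 − 11829 = 6822.3 J
v = √(2 × 6822.3/170) = 8.959 m/s

v = 9.0 m/s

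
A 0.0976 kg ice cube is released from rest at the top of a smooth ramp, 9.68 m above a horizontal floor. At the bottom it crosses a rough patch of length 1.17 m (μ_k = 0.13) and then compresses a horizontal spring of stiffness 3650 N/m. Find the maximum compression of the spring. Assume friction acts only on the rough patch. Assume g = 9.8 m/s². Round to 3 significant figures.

Initial energy: E₁ = mgh = (0.0976)(9.8)(9.68) = 9.2587 J
Friction removes W_f = μ_k mg d = (0.13)(0.0976)(9.8)(1.17) = 0.1455 J
Energy reaching the spring: E = 9.2587 − 0.1455 = 9.1132 J
At max compression ½kx² = E ⇒ x = √(2E/k) = √(2 × 9.1132/3650) = 0.07067 m

x = 0.0707 m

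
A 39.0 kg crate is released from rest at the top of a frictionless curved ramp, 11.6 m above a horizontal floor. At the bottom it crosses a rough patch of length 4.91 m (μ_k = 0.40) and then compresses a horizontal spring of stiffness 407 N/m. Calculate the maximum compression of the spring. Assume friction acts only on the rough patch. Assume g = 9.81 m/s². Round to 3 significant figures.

Initial energy: E₁ = mgh = (39.0)(9.81)(11.6) = 4438.0 J
Friction removes W_f = μ_k mg d = (0.40)(39.0)(9.81)(4.91) = 751.4 J
Energy reaching the spring: E = 4438.0 − 751.4 = 3686.6 J
At max compression ½kx² = E ⇒ x = √(2E/k) = √(2 × 3686.6/407) = 4.256 m

x = 4.26 m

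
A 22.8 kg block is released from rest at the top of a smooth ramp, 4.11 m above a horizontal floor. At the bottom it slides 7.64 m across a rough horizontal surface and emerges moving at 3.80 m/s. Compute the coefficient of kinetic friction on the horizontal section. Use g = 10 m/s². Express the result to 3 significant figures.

μ_k = 0.443

Applying the work–energy principle:
mgh = ½mv² + μ_k m g d
mgh = 937.08 J; ½mv² = 164.62 J
W_f = 937.08 − 164.62 = 772.5 J
μ_k = W_f/(mg·d) = 772.5/(228.0 × 7.64) = 0.4435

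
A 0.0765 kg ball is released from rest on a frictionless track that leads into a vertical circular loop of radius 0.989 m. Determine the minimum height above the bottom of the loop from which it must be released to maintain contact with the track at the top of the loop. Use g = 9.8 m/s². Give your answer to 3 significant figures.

h = 2.47 m

At the top, for minimum speed gravity alone supplies the centripetal force: mg = mv_top²/r ⇒ v_top² = gr = 9.692 m²/s²
Energy conservation from release height h to the top (height 2r): mgh = ½mv_top² + mg(2r)
h = v_top²/(2g) + 2r = r/2 + 2r = 5r/2 = 2.473 m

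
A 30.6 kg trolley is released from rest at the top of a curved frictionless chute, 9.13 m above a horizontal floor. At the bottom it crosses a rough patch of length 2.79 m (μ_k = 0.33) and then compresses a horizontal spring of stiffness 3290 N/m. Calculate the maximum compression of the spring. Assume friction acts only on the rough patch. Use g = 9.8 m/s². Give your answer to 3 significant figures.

Initial energy: E₁ = mgh = (30.6)(9.8)(9.13) = 2737.9 J
Friction removes W_f = μ_k mg d = (0.33)(30.6)(9.8)(2.79) = 276.1 J
Energy reaching the spring: E = 2737.9 − 276.1 = 2461.8 J
At max compression ½kx² = E ⇒ x = √(2E/k) = √(2 × 2461.8/3290) = 1.223 m

x = 1.22 m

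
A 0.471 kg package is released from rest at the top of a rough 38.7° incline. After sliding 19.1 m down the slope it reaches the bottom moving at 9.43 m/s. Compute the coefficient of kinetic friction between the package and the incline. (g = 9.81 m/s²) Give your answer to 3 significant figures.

The energy dissipated by friction is the PE lost minus the KE gained:
mgL sinθ = 55.179 J; ½mv² = 20.942 J
W_f = 55.179 − 20.942 = 34.24 J
μ_k = W_f/(mg cosθ · L) = 34.24/(3.606 × 19.1) = 0.4971

μ_k = 0.497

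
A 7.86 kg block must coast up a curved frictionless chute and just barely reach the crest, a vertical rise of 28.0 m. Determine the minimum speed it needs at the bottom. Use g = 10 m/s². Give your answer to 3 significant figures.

At the top it is momentarily at rest, so all KE converts to PE: ½mv² = mgh
v = √(2gh) = √(2 × 10 × 28.0) = 23.66 m/s

v = 23.7 m/s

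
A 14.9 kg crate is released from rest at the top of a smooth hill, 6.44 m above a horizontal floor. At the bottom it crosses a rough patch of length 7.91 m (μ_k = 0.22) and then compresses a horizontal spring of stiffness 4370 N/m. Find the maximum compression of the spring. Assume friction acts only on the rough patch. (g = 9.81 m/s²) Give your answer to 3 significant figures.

x = 0.561 m

Initial energy: E₁ = mgh = (14.9)(9.81)(6.44) = 941.33 J
Friction removes W_f = μ_k mg d = (0.22)(14.9)(9.81)(7.91) = 254.4 J
Energy reaching the spring: E = 941.33 − 254.4 = 686.97 J
At max compression ½kx² = E ⇒ x = √(2E/k) = √(2 × 686.97/4370) = 0.5607 m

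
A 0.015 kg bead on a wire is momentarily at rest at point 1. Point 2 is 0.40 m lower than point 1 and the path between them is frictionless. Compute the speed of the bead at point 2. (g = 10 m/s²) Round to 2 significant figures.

v = 2.8 m/s

Mechanical energy is conserved (no friction): mgh = ½mv²
v = √(2gh) = √(2 × 10 × 0.40) = √8.0000 = 2.828 m/s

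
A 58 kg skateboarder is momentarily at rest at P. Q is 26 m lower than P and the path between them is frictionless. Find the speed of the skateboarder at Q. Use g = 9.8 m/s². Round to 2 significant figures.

v = 23 m/s

By conservation of mechanical energy, mgh = ½mv²
The mass cancels from both sides.
v = √(2gh) = √(2 × 9.8 × 26) = √509.60 = 22.57 m/s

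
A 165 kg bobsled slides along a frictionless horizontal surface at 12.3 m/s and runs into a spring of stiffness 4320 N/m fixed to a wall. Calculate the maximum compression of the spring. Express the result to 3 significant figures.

x = 2.40 m

At max compression the bobsled is momentarily at rest: ½mv² = ½kx²
x = v√(m/k) = 12.3 × √(165/4320) = 2.404 m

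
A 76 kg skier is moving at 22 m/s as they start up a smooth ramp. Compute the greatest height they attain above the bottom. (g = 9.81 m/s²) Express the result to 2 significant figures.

Setting KE at the bottom equal to PE gained: ½mv² = mgh
h = v²/(2g) = 22²/(2 × 9.81) = 24.67 m

h = 25 m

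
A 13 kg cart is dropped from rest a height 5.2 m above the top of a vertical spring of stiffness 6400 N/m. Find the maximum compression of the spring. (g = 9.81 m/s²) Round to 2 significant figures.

x = 0.48 m

Let x be the compression. The total drop is H + x, and the cart is instantaneously at rest at max compression, so energy conservation gives:
mg(H + x) = ½kx²
½(6400)x² − (13)(9.81)x − (13)(9.81)(5.2) = 0
3200x² − 127.5x − 663.2 = 0
x = [127.5 + √(16264 + 8.4884e+06)]/(2 × 3200) = 0.4756 m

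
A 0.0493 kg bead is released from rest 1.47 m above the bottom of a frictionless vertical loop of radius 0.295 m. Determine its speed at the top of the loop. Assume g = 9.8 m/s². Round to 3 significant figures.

v = 4.15 m/s

Energy conservation: mgh = ½mv_top² + mg(2r)
v_top² = 2g(h − 2r) = 2(9.8)(1.47 − 0.5900) = 17.25
v_top = 4.153 m/s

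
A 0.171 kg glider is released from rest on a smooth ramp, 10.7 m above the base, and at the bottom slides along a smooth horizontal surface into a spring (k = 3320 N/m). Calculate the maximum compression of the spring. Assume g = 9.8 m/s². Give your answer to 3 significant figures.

Energy conservation (no friction) from release to max compression: mgh = ½kx²
x = √(2mgh/k) = √(2 × 0.171 × 9.8 × 10.7 / 3320) = 0.1039 m

x = 0.104 m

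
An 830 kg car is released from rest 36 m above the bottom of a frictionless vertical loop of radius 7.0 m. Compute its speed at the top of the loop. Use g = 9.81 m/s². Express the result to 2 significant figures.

Energy conservation: mgh = ½mv_top² + mg(2r)
v_top² = 2g(h − 2r) = 2(9.81)(36 − 14.00) = 431.6
v_top = 20.78 m/s

v = 21 m/s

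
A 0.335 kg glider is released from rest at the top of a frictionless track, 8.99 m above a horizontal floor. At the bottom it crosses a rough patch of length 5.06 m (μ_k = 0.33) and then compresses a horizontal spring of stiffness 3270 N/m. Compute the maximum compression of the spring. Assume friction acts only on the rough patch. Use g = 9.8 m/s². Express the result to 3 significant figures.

Initial energy: E₁ = mgh = (0.335)(9.8)(8.99) = 29.514 J
Friction removes W_f = μ_k mg d = (0.33)(0.335)(9.8)(5.06) = 5.482 J
Energy reaching the spring: E = 29.514 − 5.482 = 24.032 J
At max compression ½kx² = E ⇒ x = √(2E/k) = √(2 × 24.032/3270) = 0.1212 m

x = 0.121 m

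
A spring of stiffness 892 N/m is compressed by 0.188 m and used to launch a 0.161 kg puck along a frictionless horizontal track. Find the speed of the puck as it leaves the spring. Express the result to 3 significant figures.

v = 14.0 m/s

Spring PE converts entirely to kinetic energy: ½kx² = ½mv²
v = x√(k/m) = 0.188 × √(892/0.161) = 13.99 m/s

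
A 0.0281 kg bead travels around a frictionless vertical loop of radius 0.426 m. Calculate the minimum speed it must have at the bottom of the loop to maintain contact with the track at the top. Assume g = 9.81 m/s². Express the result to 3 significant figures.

v = 4.57 m/s

At the top: mg = mv_top²/r ⇒ v_top² = gr = 4.179 m²/s²
Energy from bottom to top (height 2r): ½mv_bot² = ½mv_top² + mg(2r)
v_bot² = gr + 4gr = 5gr = 20.90
v_bot = √(5gr) = 4.571 m/s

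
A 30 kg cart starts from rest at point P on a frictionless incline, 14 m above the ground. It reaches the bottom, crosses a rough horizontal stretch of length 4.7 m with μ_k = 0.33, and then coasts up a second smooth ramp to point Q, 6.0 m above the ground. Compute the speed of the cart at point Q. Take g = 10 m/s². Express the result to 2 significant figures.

Energy at P: mgh₁ = (30)(10)(14) = 4200.0 J
Friction loss: W_f = μ_k mg d = 465.3 J
At Q: ½mv² + mgh₂ = mgh₁ − W_f
½mv² = 4200.0 − 465.3 − 1800.0 = 1934.7 J
v = √(2 × 1934.7/30) = 11.36 m/s

v = 11 m/s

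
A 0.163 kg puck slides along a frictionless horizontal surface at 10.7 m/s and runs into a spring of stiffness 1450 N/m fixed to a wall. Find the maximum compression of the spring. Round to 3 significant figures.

At max compression the puck is momentarily at rest: ½mv² = ½kx²
x = v√(m/k) = 10.7 × √(0.163/1450) = 0.1134 m

x = 0.113 m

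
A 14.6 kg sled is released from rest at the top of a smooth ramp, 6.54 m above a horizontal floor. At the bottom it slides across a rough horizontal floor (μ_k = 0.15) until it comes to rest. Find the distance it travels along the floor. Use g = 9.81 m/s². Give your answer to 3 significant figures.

d = 43.6 m

Energy bookkeeping (friction removes W_f = μ_k N d):
At rest all PE has been dissipated by friction: mgh = μ_k m g d
d = h/μ_k = 6.54/0.15 = 43.60 m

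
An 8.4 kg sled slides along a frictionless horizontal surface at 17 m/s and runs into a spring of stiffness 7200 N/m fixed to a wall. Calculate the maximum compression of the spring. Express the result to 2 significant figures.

x = 0.58 m

Conservation of energy between contact and max compression: ½mv² = ½kx²
x = v√(m/k) = 17 × √(8.4/7200) = 0.5807 m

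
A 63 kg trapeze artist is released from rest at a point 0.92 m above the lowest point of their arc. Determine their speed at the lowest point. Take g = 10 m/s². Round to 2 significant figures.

Energy conservation between the two points: mgh = ½mv²
v = √(2gh) = √(2 × 10 × 0.92) = √18.400 = 4.290 m/s

v = 4.3 m/s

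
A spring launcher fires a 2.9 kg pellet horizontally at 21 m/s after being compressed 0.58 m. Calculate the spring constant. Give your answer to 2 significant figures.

½kx² = ½mv²
k = mv²/x² = (2.9)(21)²/(0.58)² = 3802 N/m

k = 3800 N/m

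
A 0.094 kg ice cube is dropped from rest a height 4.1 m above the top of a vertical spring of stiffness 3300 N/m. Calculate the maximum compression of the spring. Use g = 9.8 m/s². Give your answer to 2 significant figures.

Let x be the compression. The total drop is H + x, and the cube is instantaneously at rest at max compression, so energy conservation gives:
mg(H + x) = ½kx²
½(3300)x² − (0.094)(9.8)x − (0.094)(9.8)(4.1) = 0
1650x² − 0.9212x − 3.777 = 0
x = [0.9212 + √(0.8486 + 24928)]/(2 × 1650) = 0.04812 m

x = 0.048 m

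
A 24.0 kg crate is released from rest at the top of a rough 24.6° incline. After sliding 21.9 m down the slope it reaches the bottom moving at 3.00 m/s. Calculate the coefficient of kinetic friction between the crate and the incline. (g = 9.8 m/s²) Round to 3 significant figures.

μ_k = 0.435

Energy balance down the incline: mg L sinθ − ½mv² = μ_k (mg cosθ) L
mgL sinθ = 2144.2 J; ½mv² = 108.00 J
W_f = 2144.2 − 108.00 = 2036 J
μ_k = W_f/(mg cosθ · L) = 2036/(213.9 × 21.9) = 0.4348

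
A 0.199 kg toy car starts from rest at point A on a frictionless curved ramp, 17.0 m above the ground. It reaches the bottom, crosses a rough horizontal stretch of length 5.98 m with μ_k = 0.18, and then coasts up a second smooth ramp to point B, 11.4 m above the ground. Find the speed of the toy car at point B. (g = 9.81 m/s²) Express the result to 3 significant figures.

Energy at A: mgh₁ = (0.199)(9.81)(17.0) = 33.187 J
Friction loss: W_f = μ_k mg d = 2.101 J
At B: ½mv² + mgh₂ = mgh₁ − W_f
½mv² = 33.187 − 2.101 − 22.255 = 8.8309 J
v = √(2 × 8.8309/0.199) = 9.421 m/s

v = 9.42 m/s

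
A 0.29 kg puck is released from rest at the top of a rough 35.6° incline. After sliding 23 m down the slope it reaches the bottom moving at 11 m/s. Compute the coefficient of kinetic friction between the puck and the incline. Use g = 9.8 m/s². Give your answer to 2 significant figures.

μ_k = 0.39

mgh = ½mv² + μ_k (mg cosθ) L, with h = L sinθ
mgL sinθ = 38.051 J; ½mv² = 17.545 J
W_f = 38.051 − 17.545 = 20.51 J
μ_k = W_f/(mg cosθ · L) = 20.51/(2.311 × 23) = 0.3858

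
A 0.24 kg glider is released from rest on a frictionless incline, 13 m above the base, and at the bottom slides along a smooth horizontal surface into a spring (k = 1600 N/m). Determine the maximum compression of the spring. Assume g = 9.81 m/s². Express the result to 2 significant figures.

Gravitational PE at the top equals spring PE at max compression: mgh = ½kx²
x = √(2mgh/k) = √(2 × 0.24 × 9.81 × 13 / 1600) = 0.1956 m

x = 0.20 m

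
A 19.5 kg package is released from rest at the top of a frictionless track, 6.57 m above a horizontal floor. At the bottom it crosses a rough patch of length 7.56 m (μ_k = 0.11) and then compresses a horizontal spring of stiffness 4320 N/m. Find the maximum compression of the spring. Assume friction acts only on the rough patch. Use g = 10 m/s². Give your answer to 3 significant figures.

x = 0.720 m

Initial energy: E₁ = mgh = (19.5)(10)(6.57) = 1281.2 J
Friction removes W_f = μ_k mg d = (0.11)(19.5)(10)(7.56) = 162.2 J
Energy reaching the spring: E = 1281.2 − 162.2 = 1119.0 J
At max compression ½kx² = E ⇒ x = √(2E/k) = √(2 × 1119.0/4320) = 0.7198 m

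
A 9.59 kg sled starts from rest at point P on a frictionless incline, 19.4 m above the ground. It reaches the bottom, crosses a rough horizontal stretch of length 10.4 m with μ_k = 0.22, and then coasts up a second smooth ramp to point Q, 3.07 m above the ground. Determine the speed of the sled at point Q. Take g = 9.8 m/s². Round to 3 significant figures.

v = 16.6 m/s

Energy at P: mgh₁ = (9.59)(9.8)(19.4) = 1823.3 J
Friction loss: W_f = μ_k mg d = 215.0 J
At Q: ½mv² + mgh₂ = mgh₁ − W_f
½mv² = 1823.3 − 215.0 − 288.52 = 1319.7 J
v = √(2 × 1319.7/9.59) = 16.59 m/s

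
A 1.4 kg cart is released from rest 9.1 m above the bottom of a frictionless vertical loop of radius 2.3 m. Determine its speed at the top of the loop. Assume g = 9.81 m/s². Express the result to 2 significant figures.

v = 9.4 m/s

Energy conservation: mgh = ½mv_top² + mg(2r)
v_top² = 2g(h − 2r) = 2(9.81)(9.1 − 4.600) = 88.29
v_top = 9.396 m/s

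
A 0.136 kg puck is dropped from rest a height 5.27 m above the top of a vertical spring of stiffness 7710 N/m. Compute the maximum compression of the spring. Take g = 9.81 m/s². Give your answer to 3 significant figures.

x = 0.0429 m

Take the reference level at the top of the uncompressed spring. At max compression the puck has fallen H + x and is momentarily at rest:
mg(H + x) = ½kx²
½(7710)x² − (0.136)(9.81)x − (0.136)(9.81)(5.27) = 0
3855x² − 1.334x − 7.031 = 0
x = [1.334 + √(1.780 + 108418)]/(2 × 3855) = 0.04288 m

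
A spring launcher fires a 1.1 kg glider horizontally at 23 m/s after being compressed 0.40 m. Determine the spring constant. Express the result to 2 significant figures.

k = 3600 N/m

Spring PE at full compression equals KE at release: ½kx² = ½mv²
k = mv²/x² = (1.1)(23)²/(0.40)² = 3637 N/m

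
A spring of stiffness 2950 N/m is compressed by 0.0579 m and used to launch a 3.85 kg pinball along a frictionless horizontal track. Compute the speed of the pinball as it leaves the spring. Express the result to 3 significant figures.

v = 1.60 m/s

The pinball leaves the spring when the spring is at natural length, so ½kx² = ½mv²
v = x√(k/m) = 0.0579 × √(2950/3.85) = 1.603 m/s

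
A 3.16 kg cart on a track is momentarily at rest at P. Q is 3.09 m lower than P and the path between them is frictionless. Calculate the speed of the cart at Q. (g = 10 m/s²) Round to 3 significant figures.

v = 7.86 m/s

Energy conservation between the two points: mgh = ½mv²
v = √(2gh) = √(2 × 10 × 3.09) = √61.800 = 7.861 m/s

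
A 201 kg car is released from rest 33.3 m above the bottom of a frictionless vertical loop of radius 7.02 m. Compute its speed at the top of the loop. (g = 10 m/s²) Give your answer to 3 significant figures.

Energy conservation: mgh = ½mv_top² + mg(2r)
v_top² = 2g(h − 2r) = 2(10)(33.3 − 14.04) = 385.2
v_top = 19.63 m/s

v = 19.6 m/s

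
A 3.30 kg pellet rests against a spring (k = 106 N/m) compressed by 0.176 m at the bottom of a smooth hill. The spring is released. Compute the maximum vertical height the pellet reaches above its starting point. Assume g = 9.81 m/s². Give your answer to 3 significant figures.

h = 0.0507 m

Energy conservation from release to the highest point: ½kx² = mgh
h = kx²/(2mg) = (106)(0.176)²/(2 × 3.30 × 9.81) = 0.05071 m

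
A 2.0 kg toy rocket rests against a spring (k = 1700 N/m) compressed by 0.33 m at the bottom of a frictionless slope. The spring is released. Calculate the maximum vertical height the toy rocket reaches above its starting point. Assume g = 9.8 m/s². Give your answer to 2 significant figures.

h = 4.7 m

Energy conservation from release to the highest point: ½kx² = mgh
h = kx²/(2mg) = (1700)(0.33)²/(2 × 2.0 × 9.8) = 4.723 m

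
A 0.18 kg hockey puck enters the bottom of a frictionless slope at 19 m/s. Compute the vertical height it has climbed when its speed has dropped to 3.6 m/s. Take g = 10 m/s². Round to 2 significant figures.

h = 17 m

Energy balance between the two points: ½mv₁² = ½mv₂² + mgh
h = (v₁² − v₂²)/(2g) = (19² − 3.6²)/(2 × 10) = 17.40 m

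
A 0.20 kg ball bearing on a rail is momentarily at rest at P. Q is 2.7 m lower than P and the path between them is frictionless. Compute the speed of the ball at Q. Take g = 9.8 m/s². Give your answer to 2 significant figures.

By conservation of mechanical energy, mgh = ½mv²
The mass cancels from both sides.
v = √(2gh) = √(2 × 9.8 × 2.7) = √52.920 = 7.275 m/s

v = 7.3 m/s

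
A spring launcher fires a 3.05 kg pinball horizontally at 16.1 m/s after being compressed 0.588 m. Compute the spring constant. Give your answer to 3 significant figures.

Spring PE at full compression equals KE at release: ½kx² = ½mv²
k = mv²/x² = (3.05)(16.1)²/(0.588)² = 2287 N/m

k = 2290 N/m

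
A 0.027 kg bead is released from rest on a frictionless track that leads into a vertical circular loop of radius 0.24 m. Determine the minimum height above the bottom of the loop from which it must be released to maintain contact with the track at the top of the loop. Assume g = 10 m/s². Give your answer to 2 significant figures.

h = 0.60 m

At the top, for minimum speed gravity alone supplies the centripetal force: mg = mv_top²/r ⇒ v_top² = gr = 2.400 m²/s²
Energy conservation from release height h to the top (height 2r): mgh = ½mv_top² + mg(2r)
h = v_top²/(2g) + 2r = r/2 + 2r = 5r/2 = 0.6000 m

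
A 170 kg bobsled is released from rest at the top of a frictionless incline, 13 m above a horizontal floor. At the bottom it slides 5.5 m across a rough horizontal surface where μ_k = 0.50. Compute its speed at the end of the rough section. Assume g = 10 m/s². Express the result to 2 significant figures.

Energy at the top = energy at the end + work done against friction:
mgh = ½mv² + μ_k m g d
W_f = μ_k mg d = (0.50)(170)(10)(5.5) = 4675 J
½mv² = mgh − W_f = 22100 − 4675 = 17425 J
v = √(2 × 17425/170) = 14.32 m/s

v = 14 m/s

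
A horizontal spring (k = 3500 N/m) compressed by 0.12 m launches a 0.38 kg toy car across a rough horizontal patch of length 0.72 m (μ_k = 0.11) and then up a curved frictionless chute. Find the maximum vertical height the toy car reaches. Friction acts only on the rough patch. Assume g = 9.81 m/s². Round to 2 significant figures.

Spring energy: E₀ = ½kx² = ½(3500)(0.12)² = 25.200 J
Friction: W_f = μ_k mg d = (0.11)(0.38)(9.81)(0.72) = 0.2952 J
Energy at base of ramp: E = 25.200 − 0.2952 = 24.905 J
At max height all remaining energy is PE: mgh = E ⇒ h = E/(mg) = 24.905/(0.38 × 9.81) = 6.681 m

h = 6.7 m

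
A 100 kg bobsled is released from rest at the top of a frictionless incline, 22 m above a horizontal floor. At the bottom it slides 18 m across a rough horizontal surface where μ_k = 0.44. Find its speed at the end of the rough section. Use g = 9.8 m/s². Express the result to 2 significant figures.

Energy at the top = energy at the end + work done against friction:
mgh = ½mv² + μ_k m g d
W_f = μ_k mg d = (0.44)(100)(9.8)(18) = 7762 J
½mv² = mgh − W_f = 21560 − 7762 = 13798 J
v = √(2 × 13798/100) = 16.61 m/s

v = 17 m/s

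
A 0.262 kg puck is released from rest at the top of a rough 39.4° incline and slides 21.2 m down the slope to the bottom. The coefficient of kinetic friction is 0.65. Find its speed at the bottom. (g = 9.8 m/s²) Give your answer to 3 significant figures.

Taking the bottom as reference, mgh = ½mv² + μ_k N L with h = L sinθ, N = mg cosθ:
mgh = mgL sinθ = (0.262)(9.8)(21.2)sin39.4° = 34.550 J
W_f = μ_k mg cosθ · L = (0.65)(0.262)(9.8)cos39.4°·21.2 = 27.34 J
½mv² = 34.550 − 27.34 = 7.2099 J
v = √(2 × 7.2099/0.262) = 7.419 m/s

v = 7.42 m/s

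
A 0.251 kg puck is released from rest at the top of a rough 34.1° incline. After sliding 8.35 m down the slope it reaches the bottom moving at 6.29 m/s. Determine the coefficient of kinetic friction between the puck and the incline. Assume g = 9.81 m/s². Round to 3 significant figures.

The energy dissipated by friction is the PE lost minus the KE gained:
mgL sinθ = 11.527 J; ½mv² = 4.9653 J
W_f = 11.527 − 4.9653 = 6.562 J
μ_k = W_f/(mg cosθ · L) = 6.562/(2.039 × 8.35) = 0.3854

μ_k = 0.385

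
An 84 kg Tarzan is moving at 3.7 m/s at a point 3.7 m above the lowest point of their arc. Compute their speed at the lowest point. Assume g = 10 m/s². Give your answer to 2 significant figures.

Equating total energy at the two states: ½mv₀² + mgh = ½mv²
v² = v₀² + 2gh = (3.7)² + 2(10)(3.7) = 87.690
v = √87.690 = 9.364 m/s

v = 9.4 m/s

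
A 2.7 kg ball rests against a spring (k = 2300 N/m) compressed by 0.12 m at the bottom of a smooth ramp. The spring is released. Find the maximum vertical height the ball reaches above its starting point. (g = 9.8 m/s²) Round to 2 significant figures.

Energy conservation from release to the highest point: ½kx² = mgh
h = kx²/(2mg) = (2300)(0.12)²/(2 × 2.7 × 9.8) = 0.6259 m

h = 0.63 m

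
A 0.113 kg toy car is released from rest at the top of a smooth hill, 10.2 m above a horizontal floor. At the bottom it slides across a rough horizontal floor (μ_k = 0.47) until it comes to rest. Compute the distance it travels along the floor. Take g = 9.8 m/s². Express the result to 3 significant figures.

Energy bookkeeping (friction removes W_f = μ_k N d):
At rest all PE has been dissipated by friction: mgh = μ_k m g d
d = h/μ_k = 10.2/0.47 = 21.70 m

d = 21.7 m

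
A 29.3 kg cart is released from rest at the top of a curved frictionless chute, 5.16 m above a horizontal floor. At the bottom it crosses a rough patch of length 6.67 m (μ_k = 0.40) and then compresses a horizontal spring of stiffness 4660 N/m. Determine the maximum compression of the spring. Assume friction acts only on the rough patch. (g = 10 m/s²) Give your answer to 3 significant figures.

Initial energy: E₁ = mgh = (29.3)(10)(5.16) = 1511.9 J
Friction removes W_f = μ_k mg d = (0.40)(29.3)(10)(6.67) = 781.7 J
Energy reaching the spring: E = 1511.9 − 781.7 = 730.16 J
At max compression ½kx² = E ⇒ x = √(2E/k) = √(2 × 730.16/4660) = 0.5598 m

x = 0.560 m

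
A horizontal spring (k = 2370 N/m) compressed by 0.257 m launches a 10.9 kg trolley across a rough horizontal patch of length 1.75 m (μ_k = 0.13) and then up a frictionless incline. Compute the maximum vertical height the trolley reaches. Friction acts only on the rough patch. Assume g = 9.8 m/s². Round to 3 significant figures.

Spring energy: E₀ = ½kx² = ½(2370)(0.257)² = 78.268 J
Friction: W_f = μ_k mg d = (0.13)(10.9)(9.8)(1.75) = 24.30 J
Energy at base of ramp: E = 78.268 − 24.30 = 53.967 J
At max height all remaining energy is PE: mgh = E ⇒ h = E/(mg) = 53.967/(10.9 × 9.8) = 0.5052 m

h = 0.505 m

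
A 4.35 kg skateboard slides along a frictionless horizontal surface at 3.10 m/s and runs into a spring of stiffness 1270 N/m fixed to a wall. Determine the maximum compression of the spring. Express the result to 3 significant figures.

x = 0.181 m

Conservation of energy between contact and max compression: ½mv² = ½kx²
x = v√(m/k) = 3.10 × √(4.35/1270) = 0.1814 m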